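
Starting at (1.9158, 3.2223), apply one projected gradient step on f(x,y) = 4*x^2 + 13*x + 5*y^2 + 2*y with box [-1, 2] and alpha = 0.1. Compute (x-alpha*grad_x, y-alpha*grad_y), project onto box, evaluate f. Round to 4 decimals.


Step 1: Compute gradient at (1.9158, 3.2223).
grad_x = 2*4*1.9158 + 13 = 28.3264
grad_y = 2*5*3.2223 + 2 = 34.223
Step 2: Gradient step.
x_raw = 1.9158 - 0.1*28.3264 = -0.9168
y_raw = 3.2223 - 0.1*34.223 = -0.2
Step 3: Project onto [-1, 2].
x_proj = clip(-0.9168) = -0.9168
y_proj = clip(-0.2) = -0.2
Step 4: Evaluate f.
f(-0.9168, -0.2) = -8.7565


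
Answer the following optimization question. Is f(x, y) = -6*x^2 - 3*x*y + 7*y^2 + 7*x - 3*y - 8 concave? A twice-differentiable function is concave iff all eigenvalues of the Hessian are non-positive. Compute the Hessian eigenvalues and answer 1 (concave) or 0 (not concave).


The Hessian of f(x,y) = -6*x^2 - 3*x*y + 7*y^2 + 7*x - 3*y - 8 is:
H = [[-12, -3], [-3, 14]]
Trace = -12 + 14 = 2
Determinant = -12*14 - (-3)^2 = -177
Discriminant = (2)^2 - 4*-177 = 712.0
Eigenvalues: lambda_1 = -12.3417, lambda_2 = 14.3417
The function is not concave.

0


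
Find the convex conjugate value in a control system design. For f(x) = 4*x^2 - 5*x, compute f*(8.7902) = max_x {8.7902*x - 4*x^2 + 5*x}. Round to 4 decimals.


f*(y) = sup_x {y*x - a*x^2 - b*x} = sup_x {(y-b)*x - a*x^2}
FOC: (y - b) - 2a*x = 0 => x* = (y - b)/(2a)
x* = (8.7902 + 5)/(2*4) = 1.7238
f*(8.7902) = (y-b)^2/(4a) = (8.7902 + 5)^2/(4*4)
= 190.1696/16 = 11.8856


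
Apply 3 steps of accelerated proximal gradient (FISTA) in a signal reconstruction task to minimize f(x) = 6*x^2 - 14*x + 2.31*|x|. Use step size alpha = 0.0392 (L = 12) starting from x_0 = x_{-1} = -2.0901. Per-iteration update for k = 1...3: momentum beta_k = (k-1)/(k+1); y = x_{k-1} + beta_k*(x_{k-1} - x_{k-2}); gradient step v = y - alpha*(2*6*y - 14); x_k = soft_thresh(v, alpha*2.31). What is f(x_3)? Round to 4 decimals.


FISTA on f(x) = 6*x^2 - 14*x + 2.31*|x|
L = 12, alpha = 0.0392
Iteration 1: beta = 0.0, y = -2.0901 + 0.0*(-2.0901 + 2.0901) = -2.0901
  grad(y) = -39.0812, v = y - alpha*grad = -0.5581
  prox(v) = soft_thresh(-0.5581, 0.0906) = -0.4676
Iteration 2: beta = 0.3333, y = -0.4676 + 0.3333*(-0.4676 + 2.0901) = 0.0733
  grad(y) = -13.1206, v = y - alpha*grad = 0.5876
  prox(v) = soft_thresh(0.5876, 0.0906) = 0.4971
Iteration 3: beta = 0.5, y = 0.4971 + 0.5*(0.4971 + 0.4676) = 0.9794
  grad(y) = -2.2476, v = y - alpha*grad = 1.0675
  prox(v) = soft_thresh(1.0675, 0.0906) = 0.9769
f(x_3) = 6*0.9769^2 - 14*0.9769 + 2.31*|0.9769| = -5.694


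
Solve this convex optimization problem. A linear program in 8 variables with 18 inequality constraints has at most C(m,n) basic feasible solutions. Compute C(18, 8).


Each vertex corresponds to some choice of n active constraints out of m, so the number of vertices is at most C(m, n) = m! / (n!(m-n)!).
m = 18, n = 8
Numerator: 18 * 17 * 16 * 15 * 14 * 13 * 12 * 11
Denominator: 8! = 40320
C(18, 8) = 43758


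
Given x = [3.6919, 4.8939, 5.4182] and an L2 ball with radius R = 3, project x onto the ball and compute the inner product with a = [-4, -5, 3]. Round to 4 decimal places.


Step 1: Compute ||x|| (intermediates to 6 decimals).
||x|| = sqrt(3.6919^2 + 4.8939^2 + 5.4182^2) = 8.18152
Step 2: Project.
Since ||x|| > R, scale = R/||x|| = 3/8.18152 = 0.36668, proj(x) = scale * x
proj(x) = [1.353746, 1.794495, 1.986746]
Step 3: Dot product.
a^T * proj(x) = -4*1.353746 - 5*1.794495 + 3*1.986746 = -8.4272


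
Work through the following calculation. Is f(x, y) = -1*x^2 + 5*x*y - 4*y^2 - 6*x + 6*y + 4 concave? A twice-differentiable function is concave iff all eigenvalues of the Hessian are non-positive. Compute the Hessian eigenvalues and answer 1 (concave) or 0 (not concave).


The Hessian of f(x,y) = -1*x^2 + 5*x*y - 4*y^2 - 6*x + 6*y + 4 is:
H = [[-2, 5], [5, -8]]
Trace = -2 - 8 = -10
Determinant = -2*-8 - (5)^2 = -9
Discriminant = (-10)^2 - 4*-9 = 136.0
Eigenvalues: lambda_1 = -10.831, lambda_2 = 0.831
The function is not concave.

0


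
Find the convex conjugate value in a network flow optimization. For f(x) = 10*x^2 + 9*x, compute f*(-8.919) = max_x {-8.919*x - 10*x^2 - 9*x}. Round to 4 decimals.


f*(y) = sup_x {y*x - a*x^2 - b*x} = sup_x {(y-b)*x - a*x^2}
FOC: (y - b) - 2a*x = 0 => x* = (y - b)/(2a)
x* = (-8.919 - 9)/(2*10) = -0.896
f*(-8.919) = (y-b)^2/(4a) = (-8.919 - 9)^2/(4*10)
= 321.0906/40 = 8.0273


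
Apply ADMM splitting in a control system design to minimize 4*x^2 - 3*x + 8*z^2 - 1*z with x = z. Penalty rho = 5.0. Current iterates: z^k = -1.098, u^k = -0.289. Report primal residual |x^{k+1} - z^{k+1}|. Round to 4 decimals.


ADMM iteration with rho = 5.0, z^k = -1.098, u^k = -0.289
Step 1: x-update.
Minimize 4*x^2 - 3*x + (5.0/2)*(x + 1.098 - 0.289)^2
FOC: (2*4 + 5.0)*x = 3 + 5.0*(-1.098 + 0.289)
x^{k+1} = -0.0804
Step 2: z-update.
Minimize 8*z^2 - 1*z + (5.0/2)*(-0.0804 - z - 0.289)^2
FOC: (2*8 + 5.0)*z = 1 + 5.0*(-0.0804 - 0.289)
z^{k+1} = -0.0403
Step 3: u-update.
u^{k+1} = -0.289 - 0.0804 + 0.0403 = -0.3291
Step 4: Primal residual = |-0.0804 + 0.0403| = 0.0401


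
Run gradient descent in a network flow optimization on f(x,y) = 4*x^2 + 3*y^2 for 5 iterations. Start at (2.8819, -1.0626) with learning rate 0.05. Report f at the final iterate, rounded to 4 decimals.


Gradient descent on f(x,y) = 4*x^2 + 3*y^2.
Starting point: (2.8819, -1.0626), alpha = 0.05
Step 1: grad_x = 2*4*2.8819 = 23.0552, grad_y = 2*3*-1.0626 = -6.3756
  x_1 = 2.8819 - 0.05*23.0552 = 1.7291
  y_1 = -1.0626 - 0.05*-6.3756 = -0.7438
Step 2: grad_x = 2*4*1.7291 = 13.8331, grad_y = 2*3*-0.7438 = -4.4629
  x_2 = 1.7291 - 0.05*13.8331 = 1.0375
  y_2 = -0.7438 - 0.05*-4.4629 = -0.5207
Step 3: grad_x = 2*4*1.0375 = 8.2999, grad_y = 2*3*-0.5207 = -3.124
  x_3 = 1.0375 - 0.05*8.2999 = 0.6225
  y_3 = -0.5207 - 0.05*-3.124 = -0.3645
Step 4: grad_x = 2*4*0.6225 = 4.9799, grad_y = 2*3*-0.3645 = -2.1868
  x_4 = 0.6225 - 0.05*4.9799 = 0.3735
  y_4 = -0.3645 - 0.05*-2.1868 = -0.2551
Step 5: grad_x = 2*4*0.3735 = 2.988, grad_y = 2*3*-0.2551 = -1.5308
  x_5 = 0.3735 - 0.05*2.988 = 0.2241
  y_5 = -0.2551 - 0.05*-1.5308 = -0.1786
f(0.2241, -0.1786) = 4*0.2241^2 + 3*(-0.1786)^2 = 0.2966


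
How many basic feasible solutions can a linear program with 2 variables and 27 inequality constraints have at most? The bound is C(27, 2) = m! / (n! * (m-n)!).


Each vertex corresponds to some choice of n active constraints out of m, so the number of vertices is at most C(m, n) = m! / (n!(m-n)!).
m = 27, n = 2
Numerator: 27 * 26
Denominator: 2! = 2
C(27, 2) = 351


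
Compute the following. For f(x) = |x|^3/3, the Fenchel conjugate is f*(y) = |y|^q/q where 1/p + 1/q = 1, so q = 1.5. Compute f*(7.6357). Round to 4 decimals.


The conjugate exponent q satisfies 1/p + 1/q = 1.
p = 3, so q = 3/(3 - 1) = 1.5
|y|^q = 7.6357^1.5 = 21.0996
f*(7.6357) = 21.0996 / 1.5 = 14.0664


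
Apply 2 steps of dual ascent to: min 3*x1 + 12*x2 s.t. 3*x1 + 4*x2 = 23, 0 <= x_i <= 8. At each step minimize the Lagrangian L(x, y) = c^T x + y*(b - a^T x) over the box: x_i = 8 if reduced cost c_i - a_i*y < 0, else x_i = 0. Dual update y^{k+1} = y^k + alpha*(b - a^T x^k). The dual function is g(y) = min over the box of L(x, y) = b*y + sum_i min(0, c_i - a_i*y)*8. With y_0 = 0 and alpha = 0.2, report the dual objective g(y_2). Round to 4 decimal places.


Dual ascent for LP: min 3*x1 + 12*x2, 3*x1 + 4*x2 = 23, 0 <= x_i <= 8
Step 1: y^k = 0.0, reduced costs: (3.0, 12.0)
  x^k = (0.0, 0.0), subgradient = b - a^T x = 23.0
  y^{k+1} = 0.0 + 0.2*23.0 = 4.6
Step 2: y^k = 4.6, reduced costs: (-10.8, -6.4)
  x^k = (8.0, 8.0), subgradient = b - a^T x = -33.0
  y^{k+1} = 4.6 + 0.2*-33.0 = -2.0
Dual objective at y_2 = -2.0: reduced costs (9.0, 20.0), box minimizer x = (0.0, 0.0)
g(y_2) = b*y + (c1 - a1*y)*x1 + (c2 - a2*y)*x2 = 23*(-2.0) + 9.0*0.0 + 20.0*0.0 = -46.0 + 0.0 + 0.0 = -46.0


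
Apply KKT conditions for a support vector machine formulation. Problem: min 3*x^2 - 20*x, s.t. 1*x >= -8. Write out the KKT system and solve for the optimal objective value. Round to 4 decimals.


Step 1: Try lambda = 0 (constraint inactive).
Stationarity: 2*3*x - 20 = 0
x* = 20/(2*3) = 10/3 = 3.3333 (rounded; the exact value 10/3 is used below)
Check constraint: 1*3.3333 = 3.3333 >= -8 -- satisfied.
Step 2: Compute optimal value.
f(x*) = 3*(10/3)^2 - 20*(10/3) = -33.3333


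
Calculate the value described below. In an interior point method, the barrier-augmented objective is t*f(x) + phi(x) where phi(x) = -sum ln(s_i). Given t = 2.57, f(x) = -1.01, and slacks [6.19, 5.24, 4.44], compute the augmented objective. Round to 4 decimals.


Step 1: Compute log-barrier.
ln values: [1.8229, 1.6563, 1.4907]
phi = -(1.8229 + 1.6563 + 1.4907) = -4.9699
Step 2: Compute augmented objective.
t*f(x) = 2.57*-1.01 = -2.5957
Total = -2.5957 - 4.9699 = -7.5656


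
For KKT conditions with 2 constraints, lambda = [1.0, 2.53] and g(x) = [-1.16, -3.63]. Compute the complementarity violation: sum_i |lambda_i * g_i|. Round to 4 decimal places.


KKT complementary slackness check:
lambda_1 * g_1 = 1.0 * -1.16 = -1.16
lambda_2 * g_2 = 2.53 * -3.63 = -9.1839
Total violation = 1.16 + 9.1839 = 10.3439


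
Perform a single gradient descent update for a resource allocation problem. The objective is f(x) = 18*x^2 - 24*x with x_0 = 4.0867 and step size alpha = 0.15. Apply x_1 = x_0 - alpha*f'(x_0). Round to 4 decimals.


We compute the gradient at x_0 and apply the update.
f'(x) = 36*x - 24
f'(4.0867) = 36*4.0867 - 24 = 123.1212
x_1 = 4.0867 - 0.15*123.1212 = -14.3815


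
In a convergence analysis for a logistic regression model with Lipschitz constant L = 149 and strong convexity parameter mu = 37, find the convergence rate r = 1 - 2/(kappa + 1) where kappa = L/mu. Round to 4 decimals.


Step 1: Compute the condition number.
kappa = L/mu = 149/37 = 4.027
Step 2: Compute the convergence rate.
r = 1 - 2/(kappa + 1) = 1 - 2*mu/(L + mu) = (L - mu)/(L + mu) = 112/186 = 0.6022


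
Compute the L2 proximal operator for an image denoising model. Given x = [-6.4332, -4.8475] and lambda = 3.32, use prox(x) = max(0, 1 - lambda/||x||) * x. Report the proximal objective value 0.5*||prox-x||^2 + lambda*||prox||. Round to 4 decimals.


Step 1: Compute ||x||.
||x|| = 8.0551
Step 2: Compute scaling factor.
scale = max(0, 1 - 3.32/8.0551) = 0.5878
Step 3: prox(x) = [-3.7817, -2.8495]
||prox(x)|| = 4.7351
Step 4: Proximal objective.
0.5*||prox-x||^2 = 5.5112
lambda*||prox|| = 15.7205
Total = 21.2317


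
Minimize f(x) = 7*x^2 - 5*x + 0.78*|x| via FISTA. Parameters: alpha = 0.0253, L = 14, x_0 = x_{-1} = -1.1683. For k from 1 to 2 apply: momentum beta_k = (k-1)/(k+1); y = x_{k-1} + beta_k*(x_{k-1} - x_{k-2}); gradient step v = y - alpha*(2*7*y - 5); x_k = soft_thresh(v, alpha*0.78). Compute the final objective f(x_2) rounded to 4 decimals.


FISTA on f(x) = 7*x^2 - 5*x + 0.78*|x|
L = 14, alpha = 0.0253
Iteration 1: beta = 0.0, y = -1.1683 + 0.0*(-1.1683 + 1.1683) = -1.1683
  grad(y) = -21.3562, v = y - alpha*grad = -0.628
  prox(v) = soft_thresh(-0.628, 0.0197) = -0.6083
Iteration 2: beta = 0.3333, y = -0.6083 + 0.3333*(-0.6083 + 1.1683) = -0.4216
  grad(y) = -10.902, v = y - alpha*grad = -0.1458
  prox(v) = soft_thresh(-0.1458, 0.0197) = -0.126
f(x_2) = 7*(-0.126)^2 - 5*(-0.126) + 0.78*|-0.126| = 0.8395


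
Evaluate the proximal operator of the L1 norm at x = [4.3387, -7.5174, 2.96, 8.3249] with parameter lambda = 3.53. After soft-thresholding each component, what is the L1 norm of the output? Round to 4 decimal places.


Soft-thresholding with lambda = 3.53:
prox(4.3387) = sign(4.3387)*max(|4.3387| - 3.53, 0) = 0.8087
prox(-7.5174) = sign(-7.5174)*max(|-7.5174| - 3.53, 0) = -3.9874
prox(2.96) = sign(2.96)*max(|2.96| - 3.53, 0) = 0.0
prox(8.3249) = sign(8.3249)*max(|8.3249| - 3.53, 0) = 4.7949
prox(x) = [0.8087, -3.9874, 0.0, 4.7949]
||prox(x)||_1 = 0.8087 + 3.9874 + 0.0 + 4.7949 = 9.591


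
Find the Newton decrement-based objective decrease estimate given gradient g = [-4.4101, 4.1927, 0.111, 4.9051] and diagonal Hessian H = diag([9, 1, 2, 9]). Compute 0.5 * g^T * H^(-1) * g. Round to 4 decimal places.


Step 1: H is diagonal, so H^(-1) * g = [-0.49, 4.1927, 0.0555, 0.545].
Step 2: g^T H^(-1) g = sum_i g_i^2 / H_ii
  = (-4.4101)^2/9 + (4.1927)^2/1 + (0.111)^2/2 + (4.9051)^2/9
  = 2.161 + 17.5787 + 0.0062 + 2.6733 = 22.4192
Step 3: Objective decrease = 0.5 * g^T H^(-1) g = 11.2096


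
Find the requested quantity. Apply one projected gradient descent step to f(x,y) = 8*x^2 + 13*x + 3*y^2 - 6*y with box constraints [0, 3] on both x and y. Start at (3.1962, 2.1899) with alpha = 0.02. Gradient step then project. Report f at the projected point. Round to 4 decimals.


Step 1: Compute gradient at (3.1962, 2.1899).
grad_x = 2*8*3.1962 + 13 = 64.1392
grad_y = 2*3*2.1899 - 6 = 7.1394
Step 2: Gradient step.
x_raw = 3.1962 - 0.02*64.1392 = 1.9134
y_raw = 2.1899 - 0.02*7.1394 = 2.0471
Step 3: Project onto [0, 3].
x_proj = clip(1.9134) = 1.9134
y_proj = clip(2.0471) = 2.0471
Step 4: Evaluate f.
f(1.9134, 2.0471) = 54.453


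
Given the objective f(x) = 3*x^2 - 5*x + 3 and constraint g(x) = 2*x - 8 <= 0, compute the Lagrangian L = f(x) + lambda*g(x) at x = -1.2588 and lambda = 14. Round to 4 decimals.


Step 1: Evaluate f(x).
f(-1.2588) = 3*(-1.2588)^2 - 5*(-1.2588) + 3 = 14.0477
Step 2: Evaluate g(x).
g(-1.2588) = 2*-1.2588 - 8 = -10.5176
Step 3: Compute Lagrangian.
L = 14.0477 + 14*-10.5176 = -133.1987


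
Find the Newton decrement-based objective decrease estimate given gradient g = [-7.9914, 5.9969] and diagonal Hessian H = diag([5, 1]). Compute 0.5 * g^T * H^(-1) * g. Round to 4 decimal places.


Step 1: H is diagonal, so H^(-1) * g = [-1.5983, 5.9969].
Step 2: g^T H^(-1) g = sum_i g_i^2 / H_ii
  = (-7.9914)^2/5 + (5.9969)^2/1
  = 12.7725 + 35.9628 = 48.7353
Step 3: Objective decrease = 0.5 * g^T H^(-1) g = 24.3677


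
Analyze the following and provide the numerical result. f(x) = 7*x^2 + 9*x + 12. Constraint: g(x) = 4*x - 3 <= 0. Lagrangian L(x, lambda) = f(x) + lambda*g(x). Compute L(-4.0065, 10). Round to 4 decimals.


Step 1: Evaluate f(x).
f(-4.0065) = 7*(-4.0065)^2 + 9*(-4.0065) + 12 = 88.3058
Step 2: Evaluate g(x).
g(-4.0065) = 4*-4.0065 - 3 = -19.026
Step 3: Compute Lagrangian.
L = 88.3058 + 10*-19.026 = -101.9542


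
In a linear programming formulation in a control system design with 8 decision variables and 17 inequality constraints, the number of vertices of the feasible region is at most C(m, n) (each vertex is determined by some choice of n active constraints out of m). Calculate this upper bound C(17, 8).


Each vertex corresponds to some choice of n active constraints out of m, so the number of vertices is at most C(m, n) = m! / (n!(m-n)!).
m = 17, n = 8
Numerator: 17 * 16 * 15 * 14 * 13 * 12 * 11 * 10
Denominator: 8! = 40320
C(17, 8) = 24310


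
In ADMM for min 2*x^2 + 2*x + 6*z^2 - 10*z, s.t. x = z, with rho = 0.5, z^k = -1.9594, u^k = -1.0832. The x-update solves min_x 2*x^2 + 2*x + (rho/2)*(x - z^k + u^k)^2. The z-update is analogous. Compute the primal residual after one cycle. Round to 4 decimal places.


ADMM iteration with rho = 0.5, z^k = -1.9594, u^k = -1.0832
Step 1: x-update.
Minimize 2*x^2 + 2*x + (0.5/2)*(x + 1.9594 - 1.0832)^2
FOC: (2*2 + 0.5)*x = -2 + 0.5*(-1.9594 + 1.0832)
x^{k+1} = -0.5418
Step 2: z-update.
Minimize 6*z^2 - 10*z + (0.5/2)*(-0.5418 - z - 1.0832)^2
FOC: (2*6 + 0.5)*z = 10 + 0.5*(-0.5418 - 1.0832)
z^{k+1} = 0.735
Step 3: u-update.
u^{k+1} = -1.0832 - 0.5418 - 0.735 = -2.36
Step 4: Primal residual = |-0.5418 - 0.735| = 1.2768


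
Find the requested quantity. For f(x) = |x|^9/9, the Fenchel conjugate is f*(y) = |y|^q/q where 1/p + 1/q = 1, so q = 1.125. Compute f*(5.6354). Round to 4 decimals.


The conjugate exponent q satisfies 1/p + 1/q = 1.
p = 9, so q = 9/(9 - 1) = 1.125
|y|^q = 5.6354^1.125 = 6.995
f*(5.6354) = 6.995 / 1.125 = 6.2178


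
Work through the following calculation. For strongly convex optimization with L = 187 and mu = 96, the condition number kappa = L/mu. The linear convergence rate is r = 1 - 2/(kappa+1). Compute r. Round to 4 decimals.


Step 1: Compute the condition number.
kappa = L/mu = 187/96 = 1.9479
Step 2: Compute the convergence rate.
r = 1 - 2/(kappa + 1) = 1 - 2*mu/(L + mu) = (L - mu)/(L + mu) = 91/283 = 0.3216


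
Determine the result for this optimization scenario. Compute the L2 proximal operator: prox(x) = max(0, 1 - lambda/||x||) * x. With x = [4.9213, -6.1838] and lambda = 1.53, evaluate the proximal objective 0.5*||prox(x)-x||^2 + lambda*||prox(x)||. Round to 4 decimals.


Step 1: Compute ||x||.
||x|| = 7.9031
Step 2: Compute scaling factor.
scale = max(0, 1 - 1.53/7.9031) = 0.8064
Step 3: prox(x) = [3.9686, -4.9866]
||prox(x)|| = 6.3731
Step 4: Proximal objective.
0.5*||prox-x||^2 = 1.1705
lambda*||prox|| = 9.7508
Total = 10.9213


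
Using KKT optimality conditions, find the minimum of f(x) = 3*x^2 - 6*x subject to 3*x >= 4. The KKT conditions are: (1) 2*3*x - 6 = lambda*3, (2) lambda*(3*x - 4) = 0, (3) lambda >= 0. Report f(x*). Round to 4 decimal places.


Step 1: Try lambda = 0 (constraint inactive).
x_unc = 6/(2*3) = 1.0
Check: 3*1.0 = 3.0 < 4 -- violated!
Step 2: Constraint must be active: 3*x = 4
x* = 4/3 = 1.3333 (rounded; the exact value 4/3 is used below)
lambda = (2*3*(4/3) - 6)/3 = 0.6667
Step 3: Compute optimal value.
f(x*) = 3*(4/3)^2 - 6*(4/3) = -2.6667


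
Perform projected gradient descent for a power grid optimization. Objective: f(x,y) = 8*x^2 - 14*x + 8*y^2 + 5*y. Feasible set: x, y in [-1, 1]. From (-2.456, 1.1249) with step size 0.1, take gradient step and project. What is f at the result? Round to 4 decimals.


Step 1: Compute gradient at (-2.456, 1.1249).
grad_x = 2*8*-2.456 - 14 = -53.296
grad_y = 2*8*1.1249 + 5 = 22.9984
Step 2: Gradient step.
x_raw = -2.456 - 0.1*-53.296 = 2.8736
y_raw = 1.1249 - 0.1*22.9984 = -1.1749
Step 3: Project onto [-1, 1].
x_proj = clip(2.8736) = 1.0
y_proj = clip(-1.1749) = -1.0
Step 4: Evaluate f.
f(1.0, -1.0) = -3.0


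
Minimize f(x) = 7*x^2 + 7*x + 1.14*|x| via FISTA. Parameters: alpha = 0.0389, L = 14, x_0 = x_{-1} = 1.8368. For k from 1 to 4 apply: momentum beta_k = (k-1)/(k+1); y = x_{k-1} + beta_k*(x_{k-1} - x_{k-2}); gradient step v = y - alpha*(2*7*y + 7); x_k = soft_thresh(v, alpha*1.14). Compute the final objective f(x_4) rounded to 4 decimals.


FISTA on f(x) = 7*x^2 + 7*x + 1.14*|x|
L = 14, alpha = 0.0389
Iteration 1: beta = 0.0, y = 1.8368 + 0.0*(1.8368 - 1.8368) = 1.8368
  grad(y) = 32.7152, v = y - alpha*grad = 0.5642
  prox(v) = soft_thresh(0.5642, 0.0443) = 0.5198
Iteration 2: beta = 0.3333, y = 0.5198 + 0.3333*(0.5198 - 1.8368) = 0.0808
  grad(y) = 8.1318, v = y - alpha*grad = -0.2355
  prox(v) = soft_thresh(-0.2355, 0.0443) = -0.1911
Iteration 3: beta = 0.5, y = -0.1911 + 0.5*(-0.1911 - 0.5198) = -0.5466
  grad(y) = -0.6527, v = y - alpha*grad = -0.5212
  prox(v) = soft_thresh(-0.5212, 0.0443) = -0.4769
Iteration 4: beta = 0.6, y = -0.4769 + 0.6*(-0.4769 + 0.1911) = -0.6483
  grad(y) = -2.0767, v = y - alpha*grad = -0.5676
  prox(v) = soft_thresh(-0.5676, 0.0443) = -0.5232
f(x_4) = 7*(-0.5232)^2 + 7*(-0.5232) + 1.14*|-0.5232| = -1.1498


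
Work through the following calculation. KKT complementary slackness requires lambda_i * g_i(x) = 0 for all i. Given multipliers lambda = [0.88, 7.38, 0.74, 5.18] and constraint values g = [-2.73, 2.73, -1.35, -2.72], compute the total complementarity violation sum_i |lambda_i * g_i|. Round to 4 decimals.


KKT complementary slackness check:
lambda_1 * g_1 = 0.88 * -2.73 = -2.4024
lambda_2 * g_2 = 7.38 * 2.73 = 20.1474
lambda_3 * g_3 = 0.74 * -1.35 = -0.999
lambda_4 * g_4 = 5.18 * -2.72 = -14.0896
Total violation = 2.4024 + 20.1474 + 0.999 + 14.0896 = 37.6384


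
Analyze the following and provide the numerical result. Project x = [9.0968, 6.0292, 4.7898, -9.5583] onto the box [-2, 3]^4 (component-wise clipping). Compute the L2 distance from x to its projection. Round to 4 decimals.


Project each component onto [-2, 3].
clip(9.0968) = 3.0, clip(6.0292) = 3.0, clip(4.7898) = 3.0, clip(-9.5583) = -2.0
Projection = [3.0, 3.0, 3.0, -2.0]
Squared diffs: [37.171, 9.1761, 3.2034, 57.1279]
Distance = sqrt(106.6784) = 10.3285


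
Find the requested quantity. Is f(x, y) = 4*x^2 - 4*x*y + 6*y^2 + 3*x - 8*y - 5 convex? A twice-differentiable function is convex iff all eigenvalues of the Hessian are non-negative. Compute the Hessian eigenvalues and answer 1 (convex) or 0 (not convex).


The Hessian of f(x,y) = 4*x^2 - 4*x*y + 6*y^2 + 3*x - 8*y - 5 is:
H = [[8, -4], [-4, 12]]
Trace = 8 + 12 = 20
Determinant = 8*12 - (-4)^2 = 80
Discriminant = (20)^2 - 4*80 = 80.0
Eigenvalues: lambda_1 = 5.5279, lambda_2 = 14.4721
The function is convex.

1


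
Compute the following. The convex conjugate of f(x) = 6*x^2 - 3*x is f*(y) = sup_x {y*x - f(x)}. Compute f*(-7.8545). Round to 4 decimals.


f*(y) = sup_x {y*x - a*x^2 - b*x} = sup_x {(y-b)*x - a*x^2}
FOC: (y - b) - 2a*x = 0 => x* = (y - b)/(2a)
x* = (-7.8545 + 3)/(2*6) = -0.4045
f*(-7.8545) = (y-b)^2/(4a) = (-7.8545 + 3)^2/(4*6)
= 23.5662/24 = 0.9819


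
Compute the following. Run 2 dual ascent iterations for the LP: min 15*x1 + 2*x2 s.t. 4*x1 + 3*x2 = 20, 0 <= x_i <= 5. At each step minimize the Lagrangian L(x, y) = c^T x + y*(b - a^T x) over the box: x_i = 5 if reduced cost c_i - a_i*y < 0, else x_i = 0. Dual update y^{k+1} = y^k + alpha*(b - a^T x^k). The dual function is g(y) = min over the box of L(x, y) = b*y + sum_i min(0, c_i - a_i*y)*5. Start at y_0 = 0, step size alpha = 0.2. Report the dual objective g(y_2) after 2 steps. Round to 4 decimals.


Dual ascent for LP: min 15*x1 + 2*x2, 4*x1 + 3*x2 = 20, 0 <= x_i <= 5
Step 1: y^k = 0.0, reduced costs: (15.0, 2.0)
  x^k = (0.0, 0.0), subgradient = b - a^T x = 20.0
  y^{k+1} = 0.0 + 0.2*20.0 = 4.0
Step 2: y^k = 4.0, reduced costs: (-1.0, -10.0)
  x^k = (5.0, 5.0), subgradient = b - a^T x = -15.0
  y^{k+1} = 4.0 + 0.2*-15.0 = 1.0
Dual objective at y_2 = 1.0: reduced costs (11.0, -1.0), box minimizer x = (0.0, 5.0)
g(y_2) = b*y + (c1 - a1*y)*x1 + (c2 - a2*y)*x2 = 20*1.0 + 11.0*0.0 + (-1.0)*5.0 = 20.0 + 0.0 - 5.0 = 15.0


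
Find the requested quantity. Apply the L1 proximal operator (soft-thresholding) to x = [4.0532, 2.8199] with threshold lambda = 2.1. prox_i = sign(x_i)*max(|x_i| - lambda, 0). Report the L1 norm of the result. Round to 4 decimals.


Soft-thresholding with lambda = 2.1:
prox(4.0532) = sign(4.0532)*max(|4.0532| - 2.1, 0) = 1.9532
prox(2.8199) = sign(2.8199)*max(|2.8199| - 2.1, 0) = 0.7199
prox(x) = [1.9532, 0.7199]
||prox(x)||_1 = 1.9532 + 0.7199 = 2.6731


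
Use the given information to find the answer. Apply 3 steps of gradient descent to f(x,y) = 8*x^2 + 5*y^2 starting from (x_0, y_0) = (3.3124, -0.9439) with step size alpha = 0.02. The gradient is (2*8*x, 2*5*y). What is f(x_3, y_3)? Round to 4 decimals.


Gradient descent on f(x,y) = 8*x^2 + 5*y^2.
Starting point: (3.3124, -0.9439), alpha = 0.02
Step 1: grad_x = 2*8*3.3124 = 52.9984, grad_y = 2*5*-0.9439 = -9.439
  x_1 = 3.3124 - 0.02*52.9984 = 2.2524
  y_1 = -0.9439 - 0.02*-9.439 = -0.7551
Step 2: grad_x = 2*8*2.2524 = 36.0389, grad_y = 2*5*-0.7551 = -7.5512
  x_2 = 2.2524 - 0.02*36.0389 = 1.5317
  y_2 = -0.7551 - 0.02*-7.5512 = -0.6041
Step 3: grad_x = 2*8*1.5317 = 24.5065, grad_y = 2*5*-0.6041 = -6.041
  x_3 = 1.5317 - 0.02*24.5065 = 1.0415
  y_3 = -0.6041 - 0.02*-6.041 = -0.4833
f(1.0415, -0.4833) = 8*1.0415^2 + 5*(-0.4833)^2 = 9.846


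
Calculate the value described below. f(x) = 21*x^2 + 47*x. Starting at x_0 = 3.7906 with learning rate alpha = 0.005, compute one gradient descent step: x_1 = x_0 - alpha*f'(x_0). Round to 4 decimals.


We compute the gradient at x_0 and apply the update.
f'(x) = 42*x + 47
f'(3.7906) = 42*3.7906 + 47 = 206.2052
x_1 = 3.7906 - 0.005*206.2052 = 2.7596


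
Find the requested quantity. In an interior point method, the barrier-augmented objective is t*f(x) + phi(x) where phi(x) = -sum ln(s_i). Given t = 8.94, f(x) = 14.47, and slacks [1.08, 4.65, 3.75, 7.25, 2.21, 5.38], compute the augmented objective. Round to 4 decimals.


Step 1: Compute log-barrier.
ln values: [0.077, 1.5369, 1.3218, 1.981, 0.793, 1.6827]
phi = -(0.077 + 1.5369 + 1.3218 + 1.981 + 0.793 + 1.6827) = -7.3923
Step 2: Compute augmented objective.
t*f(x) = 8.94*14.47 = 129.3618
Total = 129.3618 - 7.3923 = 121.9695


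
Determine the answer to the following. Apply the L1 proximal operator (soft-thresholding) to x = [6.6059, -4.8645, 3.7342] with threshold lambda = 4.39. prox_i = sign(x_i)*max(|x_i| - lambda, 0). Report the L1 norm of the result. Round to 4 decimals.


Soft-thresholding with lambda = 4.39:
prox(6.6059) = sign(6.6059)*max(|6.6059| - 4.39, 0) = 2.2159
prox(-4.8645) = sign(-4.8645)*max(|-4.8645| - 4.39, 0) = -0.4745
prox(3.7342) = sign(3.7342)*max(|3.7342| - 4.39, 0) = 0.0
prox(x) = [2.2159, -0.4745, 0.0]
||prox(x)||_1 = 2.2159 + 0.4745 + 0.0 = 2.6904


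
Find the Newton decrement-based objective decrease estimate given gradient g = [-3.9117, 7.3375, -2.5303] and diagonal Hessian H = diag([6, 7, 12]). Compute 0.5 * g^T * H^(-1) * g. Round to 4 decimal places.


Step 1: H is diagonal, so H^(-1) * g = [-0.652, 1.0482, -0.2109].
Step 2: g^T H^(-1) g = sum_i g_i^2 / H_ii
  = (-3.9117)^2/6 + (7.3375)^2/7 + (-2.5303)^2/12
  = 2.5502 + 7.6913 + 0.5335 = 10.775
Step 3: Objective decrease = 0.5 * g^T H^(-1) g = 5.3875


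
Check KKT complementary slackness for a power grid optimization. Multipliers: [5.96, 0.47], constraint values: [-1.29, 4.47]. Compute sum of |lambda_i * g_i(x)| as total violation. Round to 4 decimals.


KKT complementary slackness check:
lambda_1 * g_1 = 5.96 * -1.29 = -7.6884
lambda_2 * g_2 = 0.47 * 4.47 = 2.1009
Total violation = 7.6884 + 2.1009 = 9.7893


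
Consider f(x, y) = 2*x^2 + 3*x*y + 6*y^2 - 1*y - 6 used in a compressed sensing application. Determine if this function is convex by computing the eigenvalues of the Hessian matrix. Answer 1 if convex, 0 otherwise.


The Hessian of f(x,y) = 2*x^2 + 3*x*y + 6*y^2 - 1*y - 6 is:
H = [[4, 3], [3, 12]]
Trace = 4 + 12 = 16
Determinant = 4*12 - (3)^2 = 39
Discriminant = (16)^2 - 4*39 = 100.0
Eigenvalues: lambda_1 = 3.0, lambda_2 = 13.0
The function is convex.

1


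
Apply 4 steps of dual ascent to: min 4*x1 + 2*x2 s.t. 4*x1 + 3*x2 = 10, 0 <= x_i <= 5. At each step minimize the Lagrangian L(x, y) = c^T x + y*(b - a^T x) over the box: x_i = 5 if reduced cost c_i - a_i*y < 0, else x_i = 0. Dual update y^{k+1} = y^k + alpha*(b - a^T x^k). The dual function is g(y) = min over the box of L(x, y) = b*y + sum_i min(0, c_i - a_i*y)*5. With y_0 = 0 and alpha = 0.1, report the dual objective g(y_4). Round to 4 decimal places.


Dual ascent for LP: min 4*x1 + 2*x2, 4*x1 + 3*x2 = 10, 0 <= x_i <= 5
Step 1: y^k = 0.0, reduced costs: (4.0, 2.0)
  x^k = (0.0, 0.0), subgradient = b - a^T x = 10.0
  y^{k+1} = 0.0 + 0.1*10.0 = 1.0
Step 2: y^k = 1.0, reduced costs: (0.0, -1.0)
  x^k = (0.0, 5.0), subgradient = b - a^T x = -5.0
  y^{k+1} = 1.0 + 0.1*-5.0 = 0.5
Step 3: y^k = 0.5, reduced costs: (2.0, 0.5)
  x^k = (0.0, 0.0), subgradient = b - a^T x = 10.0
  y^{k+1} = 0.5 + 0.1*10.0 = 1.5
Step 4: y^k = 1.5, reduced costs: (-2.0, -2.5)
  x^k = (5.0, 5.0), subgradient = b - a^T x = -25.0
  y^{k+1} = 1.5 + 0.1*-25.0 = -1.0
Dual objective at y_4 = -1.0: reduced costs (8.0, 5.0), box minimizer x = (0.0, 0.0)
g(y_4) = b*y + (c1 - a1*y)*x1 + (c2 - a2*y)*x2 = 10*(-1.0) + 8.0*0.0 + 5.0*0.0 = -10.0 + 0.0 + 0.0 = -10.0


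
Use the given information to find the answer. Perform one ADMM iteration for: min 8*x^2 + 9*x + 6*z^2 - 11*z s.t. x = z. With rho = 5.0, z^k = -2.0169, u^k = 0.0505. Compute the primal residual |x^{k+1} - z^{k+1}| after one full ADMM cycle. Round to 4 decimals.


ADMM iteration with rho = 5.0, z^k = -2.0169, u^k = 0.0505
Step 1: x-update.
Minimize 8*x^2 + 9*x + (5.0/2)*(x + 2.0169 + 0.0505)^2
FOC: (2*8 + 5.0)*x = -9 + 5.0*(-2.0169 - 0.0505)
x^{k+1} = -0.9208
Step 2: z-update.
Minimize 6*z^2 - 11*z + (5.0/2)*(-0.9208 - z + 0.0505)^2
FOC: (2*6 + 5.0)*z = 11 + 5.0*(-0.9208 + 0.0505)
z^{k+1} = 0.3911
Step 3: u-update.
u^{k+1} = 0.0505 - 0.9208 - 0.3911 = -1.2614
Step 4: Primal residual = |-0.9208 - 0.3911| = 1.3119


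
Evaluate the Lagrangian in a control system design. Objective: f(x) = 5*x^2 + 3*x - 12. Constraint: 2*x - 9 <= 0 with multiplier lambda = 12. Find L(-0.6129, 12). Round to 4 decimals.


Step 1: Evaluate f(x).
f(-0.6129) = 5*(-0.6129)^2 + 3*(-0.6129) - 12 = -11.9605
Step 2: Evaluate g(x).
g(-0.6129) = 2*-0.6129 - 9 = -10.2258
Step 3: Compute Lagrangian.
L = -11.9605 + 12*-10.2258 = -134.6701


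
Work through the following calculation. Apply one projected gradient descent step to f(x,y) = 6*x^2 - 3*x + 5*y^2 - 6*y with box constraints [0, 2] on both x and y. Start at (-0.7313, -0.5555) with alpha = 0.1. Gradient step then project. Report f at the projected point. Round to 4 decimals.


Step 1: Compute gradient at (-0.7313, -0.5555).
grad_x = 2*6*-0.7313 - 3 = -11.7756
grad_y = 2*5*-0.5555 - 6 = -11.555
Step 2: Gradient step.
x_raw = -0.7313 - 0.1*-11.7756 = 0.4463
y_raw = -0.5555 - 0.1*-11.555 = 0.6
Step 3: Project onto [0, 2].
x_proj = clip(0.4463) = 0.4463
y_proj = clip(0.6) = 0.6
Step 4: Evaluate f.
f(0.4463, 0.6) = -1.9439


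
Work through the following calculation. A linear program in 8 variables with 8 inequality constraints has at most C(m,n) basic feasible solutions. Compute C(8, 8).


Each vertex corresponds to some choice of n active constraints out of m, so the number of vertices is at most C(m, n) = m! / (n!(m-n)!).
m = 8, n = 8
Numerator: 8 * 7 * 6 * 5 * 4 * 3 * 2 * 1
Denominator: 8! = 40320
C(8, 8) = 1


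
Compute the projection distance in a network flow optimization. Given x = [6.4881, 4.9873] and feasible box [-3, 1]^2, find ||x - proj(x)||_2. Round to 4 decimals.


Project each component onto [-3, 1].
clip(6.4881) = 1.0, clip(4.9873) = 1.0
Projection = [1.0, 1.0]
Squared diffs: [30.1192, 15.8986]
Distance = sqrt(46.0178) = 6.7836


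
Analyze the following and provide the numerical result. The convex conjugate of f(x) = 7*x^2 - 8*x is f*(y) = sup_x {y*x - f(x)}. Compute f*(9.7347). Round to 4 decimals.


f*(y) = sup_x {y*x - a*x^2 - b*x} = sup_x {(y-b)*x - a*x^2}
FOC: (y - b) - 2a*x = 0 => x* = (y - b)/(2a)
x* = (9.7347 + 8)/(2*7) = 1.2668
f*(9.7347) = (y-b)^2/(4a) = (9.7347 + 8)^2/(4*7)
= 314.5196/28 = 11.2328


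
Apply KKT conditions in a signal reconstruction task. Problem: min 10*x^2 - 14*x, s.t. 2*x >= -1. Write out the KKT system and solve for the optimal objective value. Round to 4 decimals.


Step 1: Try lambda = 0 (constraint inactive).
Stationarity: 2*10*x - 14 = 0
x* = 14/(2*10) = 0.7
Check constraint: 2*0.7 = 1.4 >= -1 -- satisfied.
Step 2: Compute optimal value.
f(x*) = 10*0.7^2 - 14*0.7 = -4.9


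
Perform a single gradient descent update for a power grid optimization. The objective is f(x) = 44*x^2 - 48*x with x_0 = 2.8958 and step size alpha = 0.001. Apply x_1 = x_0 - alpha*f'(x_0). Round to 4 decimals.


We compute the gradient at x_0 and apply the update.
f'(x) = 88*x - 48
f'(2.8958) = 88*2.8958 - 48 = 206.8304
x_1 = 2.8958 - 0.001*206.8304 = 2.689


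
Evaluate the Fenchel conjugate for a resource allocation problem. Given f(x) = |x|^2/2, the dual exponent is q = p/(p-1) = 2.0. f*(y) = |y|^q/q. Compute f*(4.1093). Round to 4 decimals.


The conjugate exponent q satisfies 1/p + 1/q = 1.
p = 2, so q = 2/(2 - 1) = 2.0
|y|^q = 4.1093^2.0 = 16.8863
f*(4.1093) = 16.8863 / 2.0 = 8.4432


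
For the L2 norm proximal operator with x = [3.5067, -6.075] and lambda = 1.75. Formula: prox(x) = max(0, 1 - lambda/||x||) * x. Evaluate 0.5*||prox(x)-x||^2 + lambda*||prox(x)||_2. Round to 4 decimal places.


Step 1: Compute ||x||.
||x|| = 7.0145
Step 2: Compute scaling factor.
scale = max(0, 1 - 1.75/7.0145) = 0.7505
Step 3: prox(x) = [2.6318, -4.5594]
||prox(x)|| = 5.2645
Step 4: Proximal objective.
0.5*||prox-x||^2 = 1.5313
lambda*||prox|| = 9.2129
Total = 10.744


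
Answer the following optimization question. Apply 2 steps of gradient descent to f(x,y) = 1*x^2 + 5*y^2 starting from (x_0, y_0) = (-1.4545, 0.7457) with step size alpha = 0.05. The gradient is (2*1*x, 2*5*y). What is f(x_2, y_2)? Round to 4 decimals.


Gradient descent on f(x,y) = 1*x^2 + 5*y^2.
Starting point: (-1.4545, 0.7457), alpha = 0.05
Step 1: grad_x = 2*1*-1.4545 = -2.909, grad_y = 2*5*0.7457 = 7.457
  x_1 = -1.4545 - 0.05*-2.909 = -1.3091
  y_1 = 0.7457 - 0.05*7.457 = 0.3729
Step 2: grad_x = 2*1*-1.3091 = -2.6181, grad_y = 2*5*0.3729 = 3.7285
  x_2 = -1.3091 - 0.05*-2.6181 = -1.1781
  y_2 = 0.3729 - 0.05*3.7285 = 0.1864
f(-1.1781, 0.1864) = 1*(-1.1781)^2 + 5*0.1864^2 = 1.5618


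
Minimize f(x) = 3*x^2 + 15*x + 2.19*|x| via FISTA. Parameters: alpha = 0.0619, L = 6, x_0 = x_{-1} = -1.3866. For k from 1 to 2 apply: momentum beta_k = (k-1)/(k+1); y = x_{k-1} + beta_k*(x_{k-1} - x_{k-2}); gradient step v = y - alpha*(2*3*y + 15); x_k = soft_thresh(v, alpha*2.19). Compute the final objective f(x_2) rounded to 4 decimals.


FISTA on f(x) = 3*x^2 + 15*x + 2.19*|x|
L = 6, alpha = 0.0619
Iteration 1: beta = 0.0, y = -1.3866 + 0.0*(-1.3866 + 1.3866) = -1.3866
  grad(y) = 6.6804, v = y - alpha*grad = -1.8001
  prox(v) = soft_thresh(-1.8001, 0.1356) = -1.6646
Iteration 2: beta = 0.3333, y = -1.6646 + 0.3333*(-1.6646 + 1.3866) = -1.7572
  grad(y) = 4.4568, v = y - alpha*grad = -2.0331
  prox(v) = soft_thresh(-2.0331, 0.1356) = -1.8975
f(x_2) = 3*(-1.8975)^2 + 15*(-1.8975) + 2.19*|-1.8975| = -13.5055


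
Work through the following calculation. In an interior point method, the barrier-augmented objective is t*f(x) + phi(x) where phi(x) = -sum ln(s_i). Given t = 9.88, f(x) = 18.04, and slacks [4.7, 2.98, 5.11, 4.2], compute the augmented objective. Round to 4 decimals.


Step 1: Compute log-barrier.
ln values: [1.5476, 1.0919, 1.6312, 1.4351]
phi = -(1.5476 + 1.0919 + 1.6312 + 1.4351) = -5.7058
Step 2: Compute augmented objective.
t*f(x) = 9.88*18.04 = 178.2352
Total = 178.2352 - 5.7058 = 172.5294


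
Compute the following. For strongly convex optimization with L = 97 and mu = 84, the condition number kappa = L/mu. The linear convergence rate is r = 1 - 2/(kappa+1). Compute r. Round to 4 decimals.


Step 1: Compute the condition number.
kappa = L/mu = 97/84 = 1.1548
Step 2: Compute the convergence rate.
r = 1 - 2/(kappa + 1) = 1 - 2*mu/(L + mu) = (L - mu)/(L + mu) = 13/181 = 0.0718


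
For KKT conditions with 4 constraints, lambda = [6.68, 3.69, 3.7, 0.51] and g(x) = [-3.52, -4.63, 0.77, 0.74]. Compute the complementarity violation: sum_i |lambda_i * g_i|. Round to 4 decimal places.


KKT complementary slackness check:
lambda_1 * g_1 = 6.68 * -3.52 = -23.5136
lambda_2 * g_2 = 3.69 * -4.63 = -17.0847
lambda_3 * g_3 = 3.7 * 0.77 = 2.849
lambda_4 * g_4 = 0.51 * 0.74 = 0.3774
Total violation = 23.5136 + 17.0847 + 2.849 + 0.3774 = 43.8247


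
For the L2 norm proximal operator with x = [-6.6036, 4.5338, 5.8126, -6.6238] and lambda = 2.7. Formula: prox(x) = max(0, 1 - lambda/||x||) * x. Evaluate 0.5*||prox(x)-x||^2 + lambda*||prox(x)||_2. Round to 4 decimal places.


Step 1: Compute ||x||.
||x|| = 11.909
Step 2: Compute scaling factor.
scale = max(0, 1 - 2.7/11.909) = 0.7733
Step 3: prox(x) = [-5.1064, 3.5059, 4.4948, -5.1221]
||prox(x)|| = 9.209
Step 4: Proximal objective.
0.5*||prox-x||^2 = 3.645
lambda*||prox|| = 24.8643
Total = 28.5093


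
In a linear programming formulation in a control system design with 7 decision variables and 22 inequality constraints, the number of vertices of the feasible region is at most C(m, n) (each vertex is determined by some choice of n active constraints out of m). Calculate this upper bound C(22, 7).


Each vertex corresponds to some choice of n active constraints out of m, so the number of vertices is at most C(m, n) = m! / (n!(m-n)!).
m = 22, n = 7
Numerator: 22 * 21 * 20 * 19 * 18 * 17 * 16
Denominator: 7! = 5040
C(22, 7) = 170544


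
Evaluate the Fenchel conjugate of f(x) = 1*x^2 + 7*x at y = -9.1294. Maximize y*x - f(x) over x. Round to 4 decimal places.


f*(y) = sup_x {y*x - a*x^2 - b*x} = sup_x {(y-b)*x - a*x^2}
FOC: (y - b) - 2a*x = 0 => x* = (y - b)/(2a)
x* = (-9.1294 - 7)/(2*1) = -8.0647
f*(-9.1294) = (y-b)^2/(4a) = (-9.1294 - 7)^2/(4*1)
= 260.1575/4 = 65.0394


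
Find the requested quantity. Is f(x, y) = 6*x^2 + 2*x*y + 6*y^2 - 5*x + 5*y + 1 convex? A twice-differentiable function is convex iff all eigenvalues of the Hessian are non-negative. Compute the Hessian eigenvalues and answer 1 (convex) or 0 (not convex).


The Hessian of f(x,y) = 6*x^2 + 2*x*y + 6*y^2 - 5*x + 5*y + 1 is:
H = [[12, 2], [2, 12]]
Trace = 12 + 12 = 24
Determinant = 12*12 - (2)^2 = 140
Discriminant = (24)^2 - 4*140 = 16.0
Eigenvalues: lambda_1 = 10.0, lambda_2 = 14.0
The function is convex.

1


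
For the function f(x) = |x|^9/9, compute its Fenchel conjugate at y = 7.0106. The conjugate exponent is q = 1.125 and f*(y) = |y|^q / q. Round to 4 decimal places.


The conjugate exponent q satisfies 1/p + 1/q = 1.
p = 9, so q = 9/(9 - 1) = 1.125
|y|^q = 7.0106^1.125 = 8.9428
f*(7.0106) = 8.9428 / 1.125 = 7.9492


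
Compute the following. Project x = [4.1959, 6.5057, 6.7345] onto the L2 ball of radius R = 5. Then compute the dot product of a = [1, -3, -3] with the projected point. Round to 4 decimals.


Step 1: Compute ||x|| (intermediates to 6 decimals).
||x|| = sqrt(4.1959^2 + 6.5057^2 + 6.7345^2) = 10.26076
Step 2: Project.
Since ||x|| > R, scale = R/||x|| = 5/10.26076 = 0.487293, proj(x) = scale * x
proj(x) = [2.044633, 3.170182, 3.281675]
Step 3: Dot product.
a^T * proj(x) = 1*2.044633 - 3*3.170182 - 3*3.281675 = -17.3109


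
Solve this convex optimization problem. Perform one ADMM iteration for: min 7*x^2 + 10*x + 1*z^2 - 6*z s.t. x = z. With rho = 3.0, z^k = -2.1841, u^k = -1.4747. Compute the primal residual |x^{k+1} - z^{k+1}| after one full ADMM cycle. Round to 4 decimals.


ADMM iteration with rho = 3.0, z^k = -2.1841, u^k = -1.4747
Step 1: x-update.
Minimize 7*x^2 + 10*x + (3.0/2)*(x + 2.1841 - 1.4747)^2
FOC: (2*7 + 3.0)*x = -10 + 3.0*(-2.1841 + 1.4747)
x^{k+1} = -0.7134
Step 2: z-update.
Minimize 1*z^2 - 6*z + (3.0/2)*(-0.7134 - z - 1.4747)^2
FOC: (2*1 + 3.0)*z = 6 + 3.0*(-0.7134 - 1.4747)
z^{k+1} = -0.1129
Step 3: u-update.
u^{k+1} = -1.4747 - 0.7134 + 0.1129 = -2.0752
Step 4: Primal residual = |-0.7134 + 0.1129| = 0.6005


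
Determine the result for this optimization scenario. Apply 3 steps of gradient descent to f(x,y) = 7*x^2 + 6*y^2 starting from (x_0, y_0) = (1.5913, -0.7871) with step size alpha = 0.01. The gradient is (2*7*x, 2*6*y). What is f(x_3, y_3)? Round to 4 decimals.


Gradient descent on f(x,y) = 7*x^2 + 6*y^2.
Starting point: (1.5913, -0.7871), alpha = 0.01
Step 1: grad_x = 2*7*1.5913 = 22.2782, grad_y = 2*6*-0.7871 = -9.4452
  x_1 = 1.5913 - 0.01*22.2782 = 1.3685
  y_1 = -0.7871 - 0.01*-9.4452 = -0.6926
Step 2: grad_x = 2*7*1.3685 = 19.1593, grad_y = 2*6*-0.6926 = -8.3118
  x_2 = 1.3685 - 0.01*19.1593 = 1.1769
  y_2 = -0.6926 - 0.01*-8.3118 = -0.6095
Step 3: grad_x = 2*7*1.1769 = 16.477, grad_y = 2*6*-0.6095 = -7.3144
  x_3 = 1.1769 - 0.01*16.477 = 1.0122
  y_3 = -0.6095 - 0.01*-7.3144 = -0.5364
f(1.0122, -0.5364) = 7*1.0122^2 + 6*(-0.5364)^2 = 8.8975


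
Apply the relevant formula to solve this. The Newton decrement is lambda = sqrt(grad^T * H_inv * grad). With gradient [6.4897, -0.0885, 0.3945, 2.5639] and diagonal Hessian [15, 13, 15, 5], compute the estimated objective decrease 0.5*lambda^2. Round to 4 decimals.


Step 1: H is diagonal, so H^(-1) * g = [0.4326, -0.0068, 0.0263, 0.5128].
Step 2: g^T H^(-1) g = sum_i g_i^2 / H_ii
  = (6.4897)^2/15 + (-0.0885)^2/13 + (0.3945)^2/15 + (2.5639)^2/5
  = 2.8077 + 0.0006 + 0.0104 + 1.3147 = 4.1334
Step 3: Objective decrease = 0.5 * g^T H^(-1) g = 2.0667


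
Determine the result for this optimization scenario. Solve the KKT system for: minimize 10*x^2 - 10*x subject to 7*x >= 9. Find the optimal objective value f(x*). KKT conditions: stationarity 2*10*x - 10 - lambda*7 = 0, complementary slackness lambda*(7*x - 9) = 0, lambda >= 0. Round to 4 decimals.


Step 1: Try lambda = 0 (constraint inactive).
x_unc = 10/(2*10) = 0.5
Check: 7*0.5 = 3.5 < 9 -- violated!
Step 2: Constraint must be active: 7*x = 9
x* = 9/7 = 1.2857 (rounded; the exact value 9/7 is used below)
lambda = (2*10*(9/7) - 10)/7 = 2.2449
Step 3: Compute optimal value.
f(x*) = 10*(9/7)^2 - 10*(9/7) = 3.6735
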